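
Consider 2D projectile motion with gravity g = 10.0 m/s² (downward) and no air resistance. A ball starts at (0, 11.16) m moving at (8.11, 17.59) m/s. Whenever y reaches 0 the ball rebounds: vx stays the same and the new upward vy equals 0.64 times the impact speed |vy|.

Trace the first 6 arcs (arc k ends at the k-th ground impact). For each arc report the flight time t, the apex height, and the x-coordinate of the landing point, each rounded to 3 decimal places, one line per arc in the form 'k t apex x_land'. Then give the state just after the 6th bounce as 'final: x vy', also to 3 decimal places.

1 4.067 26.630 32.982
2 2.954 10.908 56.939
3 1.891 4.468 72.272
4 1.210 1.830 82.085
5 0.774 0.750 88.365
6 0.496 0.307 92.384
final: 92.384 1.586

Arc 1: start y=11.160, vy=17.590 → t=4.067, apex=26.630, x_land=32.982, impact vy=-23.078
  bounce: vy ← 0.64·23.078 = 14.770
Arc 2: start y=0.000, vy=14.770 → t=2.954, apex=10.908, x_land=56.939, impact vy=-14.770
  bounce: vy ← 0.64·14.770 = 9.453
Arc 3: start y=0.000, vy=9.453 → t=1.891, apex=4.468, x_land=72.272, impact vy=-9.453
  bounce: vy ← 0.64·9.453 = 6.050
Arc 4: start y=0.000, vy=6.050 → t=1.210, apex=1.830, x_land=82.085, impact vy=-6.050
  bounce: vy ← 0.64·6.050 = 3.872
Arc 5: start y=0.000, vy=3.872 → t=0.774, apex=0.750, x_land=88.365, impact vy=-3.872
  bounce: vy ← 0.64·3.872 = 2.478
Arc 6: start y=0.000, vy=2.478 → t=0.496, apex=0.307, x_land=92.384, impact vy=-2.478
  bounce: vy ← 0.64·2.478 = 1.586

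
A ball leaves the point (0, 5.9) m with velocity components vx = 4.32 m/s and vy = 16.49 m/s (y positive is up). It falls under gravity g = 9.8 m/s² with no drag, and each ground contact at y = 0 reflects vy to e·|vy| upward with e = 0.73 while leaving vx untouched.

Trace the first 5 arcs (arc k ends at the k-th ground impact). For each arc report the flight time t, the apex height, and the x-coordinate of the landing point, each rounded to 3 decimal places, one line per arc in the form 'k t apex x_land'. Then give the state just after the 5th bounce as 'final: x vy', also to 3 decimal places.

Arc 1: start y=5.900, vy=16.490 → t=3.691, apex=19.773, x_land=15.947, impact vy=-19.687
  bounce: vy ← 0.73·19.687 = 14.371
Arc 2: start y=0.000, vy=14.371 → t=2.933, apex=10.537, x_land=28.617, impact vy=-14.371
  bounce: vy ← 0.73·14.371 = 10.491
Arc 3: start y=0.000, vy=10.491 → t=2.141, apex=5.615, x_land=37.866, impact vy=-10.491
  bounce: vy ← 0.73·10.491 = 7.658
Arc 4: start y=0.000, vy=7.658 → t=1.563, apex=2.992, x_land=44.618, impact vy=-7.658
  bounce: vy ← 0.73·7.658 = 5.591
Arc 5: start y=0.000, vy=5.591 → t=1.141, apex=1.595, x_land=49.547, impact vy=-5.591
  bounce: vy ← 0.73·5.591 = 4.081

1 3.691 19.773 15.947
2 2.933 10.537 28.617
3 2.141 5.615 37.866
4 1.563 2.992 44.618
5 1.141 1.595 49.547
final: 49.547 4.081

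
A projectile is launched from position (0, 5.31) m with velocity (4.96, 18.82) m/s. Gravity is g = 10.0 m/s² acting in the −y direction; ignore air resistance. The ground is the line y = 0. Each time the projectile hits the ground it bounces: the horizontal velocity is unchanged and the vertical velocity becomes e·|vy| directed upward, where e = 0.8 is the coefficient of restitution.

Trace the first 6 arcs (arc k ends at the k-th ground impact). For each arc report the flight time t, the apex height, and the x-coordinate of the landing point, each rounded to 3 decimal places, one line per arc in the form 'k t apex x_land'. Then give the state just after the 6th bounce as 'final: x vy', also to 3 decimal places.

Arc 1: start y=5.310, vy=18.820 → t=4.028, apex=23.020, x_land=19.977, impact vy=-21.457
  bounce: vy ← 0.8·21.457 = 17.165
Arc 2: start y=0.000, vy=17.165 → t=3.433, apex=14.733, x_land=37.005, impact vy=-17.165
  bounce: vy ← 0.8·17.165 = 13.732
Arc 3: start y=0.000, vy=13.732 → t=2.746, apex=9.429, x_land=50.628, impact vy=-13.732
  bounce: vy ← 0.8·13.732 = 10.986
Arc 4: start y=0.000, vy=10.986 → t=2.197, apex=6.034, x_land=61.526, impact vy=-10.986
  bounce: vy ← 0.8·10.986 = 8.789
Arc 5: start y=0.000, vy=8.789 → t=1.758, apex=3.862, x_land=70.244, impact vy=-8.789
  bounce: vy ← 0.8·8.789 = 7.031
Arc 6: start y=0.000, vy=7.031 → t=1.406, apex=2.472, x_land=77.219, impact vy=-7.031
  bounce: vy ← 0.8·7.031 = 5.625

1 4.028 23.020 19.977
2 3.433 14.733 37.005
3 2.746 9.429 50.628
4 2.197 6.034 61.526
5 1.758 3.862 70.244
6 1.406 2.472 77.219
final: 77.219 5.625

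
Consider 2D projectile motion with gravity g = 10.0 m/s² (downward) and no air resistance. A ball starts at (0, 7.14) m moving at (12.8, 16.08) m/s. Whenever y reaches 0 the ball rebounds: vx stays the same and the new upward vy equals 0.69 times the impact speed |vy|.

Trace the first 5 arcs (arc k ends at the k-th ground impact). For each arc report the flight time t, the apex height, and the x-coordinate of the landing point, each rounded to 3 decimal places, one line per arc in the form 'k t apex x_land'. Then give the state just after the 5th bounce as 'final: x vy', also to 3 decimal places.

1 3.611 20.068 46.226
2 2.765 9.555 81.614
3 1.908 4.549 106.032
4 1.316 2.166 122.881
5 0.908 1.031 134.506
final: 134.506 3.133

Arc 1: start y=7.140, vy=16.080 → t=3.611, apex=20.068, x_land=46.226, impact vy=-20.034
  bounce: vy ← 0.69·20.034 = 13.824
Arc 2: start y=0.000, vy=13.824 → t=2.765, apex=9.555, x_land=81.614, impact vy=-13.824
  bounce: vy ← 0.69·13.824 = 9.538
Arc 3: start y=0.000, vy=9.538 → t=1.908, apex=4.549, x_land=106.032, impact vy=-9.538
  bounce: vy ← 0.69·9.538 = 6.581
Arc 4: start y=0.000, vy=6.581 → t=1.316, apex=2.166, x_land=122.881, impact vy=-6.581
  bounce: vy ← 0.69·6.581 = 4.541
Arc 5: start y=0.000, vy=4.541 → t=0.908, apex=1.031, x_land=134.506, impact vy=-4.541
  bounce: vy ← 0.69·4.541 = 3.133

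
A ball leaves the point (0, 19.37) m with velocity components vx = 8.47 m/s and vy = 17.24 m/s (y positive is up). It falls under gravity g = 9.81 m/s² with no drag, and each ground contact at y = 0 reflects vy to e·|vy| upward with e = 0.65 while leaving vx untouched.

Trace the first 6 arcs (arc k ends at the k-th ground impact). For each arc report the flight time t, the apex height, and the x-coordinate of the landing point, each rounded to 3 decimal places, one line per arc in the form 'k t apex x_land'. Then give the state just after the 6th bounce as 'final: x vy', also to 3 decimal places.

Arc 1: start y=19.370, vy=17.240 → t=4.410, apex=34.519, x_land=37.354, impact vy=-26.024
  bounce: vy ← 0.65·26.024 = 16.916
Arc 2: start y=0.000, vy=16.916 → t=3.449, apex=14.584, x_land=66.565, impact vy=-16.916
  bounce: vy ← 0.65·16.916 = 10.995
Arc 3: start y=0.000, vy=10.995 → t=2.242, apex=6.162, x_land=85.551, impact vy=-10.995
  bounce: vy ← 0.65·10.995 = 7.147
Arc 4: start y=0.000, vy=7.147 → t=1.457, apex=2.603, x_land=97.893, impact vy=-7.147
  bounce: vy ← 0.65·7.147 = 4.645
Arc 5: start y=0.000, vy=4.645 → t=0.947, apex=1.100, x_land=105.914, impact vy=-4.645
  bounce: vy ← 0.65·4.645 = 3.020
Arc 6: start y=0.000, vy=3.020 → t=0.616, apex=0.465, x_land=111.129, impact vy=-3.020
  bounce: vy ← 0.65·3.020 = 1.963

1 4.410 34.519 37.354
2 3.449 14.584 66.565
3 2.242 6.162 85.551
4 1.457 2.603 97.893
5 0.947 1.100 105.914
6 0.616 0.465 111.129
final: 111.129 1.963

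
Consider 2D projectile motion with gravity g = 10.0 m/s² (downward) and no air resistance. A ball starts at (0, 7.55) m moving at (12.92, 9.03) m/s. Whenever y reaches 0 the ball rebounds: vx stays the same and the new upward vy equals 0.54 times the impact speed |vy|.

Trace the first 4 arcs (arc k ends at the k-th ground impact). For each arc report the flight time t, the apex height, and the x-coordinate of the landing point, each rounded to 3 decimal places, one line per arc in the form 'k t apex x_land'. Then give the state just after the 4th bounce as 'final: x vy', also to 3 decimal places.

1 2.428 11.627 31.369
2 1.647 3.390 52.647
3 0.889 0.989 64.137
4 0.480 0.288 70.342
final: 70.342 1.297

Arc 1: start y=7.550, vy=9.030 → t=2.428, apex=11.627, x_land=31.369, impact vy=-15.249
  bounce: vy ← 0.54·15.249 = 8.235
Arc 2: start y=0.000, vy=8.235 → t=1.647, apex=3.390, x_land=52.647, impact vy=-8.235
  bounce: vy ← 0.54·8.235 = 4.447
Arc 3: start y=0.000, vy=4.447 → t=0.889, apex=0.989, x_land=64.137, impact vy=-4.447
  bounce: vy ← 0.54·4.447 = 2.401
Arc 4: start y=0.000, vy=2.401 → t=0.480, apex=0.288, x_land=70.342, impact vy=-2.401
  bounce: vy ← 0.54·2.401 = 1.297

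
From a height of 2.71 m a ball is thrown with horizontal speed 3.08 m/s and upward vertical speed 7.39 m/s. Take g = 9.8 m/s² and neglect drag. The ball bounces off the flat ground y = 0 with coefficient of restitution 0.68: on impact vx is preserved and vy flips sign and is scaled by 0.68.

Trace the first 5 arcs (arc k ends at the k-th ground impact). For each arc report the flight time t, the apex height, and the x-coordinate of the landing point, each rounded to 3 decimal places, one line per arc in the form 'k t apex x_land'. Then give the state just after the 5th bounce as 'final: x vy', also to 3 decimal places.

Arc 1: start y=2.710, vy=7.390 → t=1.813, apex=5.496, x_land=5.585, impact vy=-10.379
  bounce: vy ← 0.68·10.379 = 7.058
Arc 2: start y=0.000, vy=7.058 → t=1.440, apex=2.542, x_land=10.021, impact vy=-7.058
  bounce: vy ← 0.68·7.058 = 4.799
Arc 3: start y=0.000, vy=4.799 → t=0.979, apex=1.175, x_land=13.038, impact vy=-4.799
  bounce: vy ← 0.68·4.799 = 3.264
Arc 4: start y=0.000, vy=3.264 → t=0.666, apex=0.543, x_land=15.089, impact vy=-3.264
  bounce: vy ← 0.68·3.264 = 2.219
Arc 5: start y=0.000, vy=2.219 → t=0.453, apex=0.251, x_land=16.484, impact vy=-2.219
  bounce: vy ← 0.68·2.219 = 1.509

1 1.813 5.496 5.585
2 1.440 2.542 10.021
3 0.979 1.175 13.038
4 0.666 0.543 15.089
5 0.453 0.251 16.484
final: 16.484 1.509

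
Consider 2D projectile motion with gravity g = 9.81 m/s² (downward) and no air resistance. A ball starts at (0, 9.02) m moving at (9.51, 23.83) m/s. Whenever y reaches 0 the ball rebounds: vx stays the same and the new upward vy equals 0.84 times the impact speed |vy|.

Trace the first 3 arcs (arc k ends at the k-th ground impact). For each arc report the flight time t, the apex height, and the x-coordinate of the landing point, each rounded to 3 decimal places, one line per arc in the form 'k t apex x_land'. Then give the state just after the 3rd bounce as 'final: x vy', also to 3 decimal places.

Arc 1: start y=9.020, vy=23.830 → t=5.211, apex=37.963, x_land=49.558, impact vy=-27.292
  bounce: vy ← 0.84·27.292 = 22.925
Arc 2: start y=0.000, vy=22.925 → t=4.674, apex=26.787, x_land=94.006, impact vy=-22.925
  bounce: vy ← 0.84·22.925 = 19.257
Arc 3: start y=0.000, vy=19.257 → t=3.926, apex=18.901, x_land=131.343, impact vy=-19.257
  bounce: vy ← 0.84·19.257 = 16.176

1 5.211 37.963 49.558
2 4.674 26.787 94.006
3 3.926 18.901 131.343
final: 131.343 16.176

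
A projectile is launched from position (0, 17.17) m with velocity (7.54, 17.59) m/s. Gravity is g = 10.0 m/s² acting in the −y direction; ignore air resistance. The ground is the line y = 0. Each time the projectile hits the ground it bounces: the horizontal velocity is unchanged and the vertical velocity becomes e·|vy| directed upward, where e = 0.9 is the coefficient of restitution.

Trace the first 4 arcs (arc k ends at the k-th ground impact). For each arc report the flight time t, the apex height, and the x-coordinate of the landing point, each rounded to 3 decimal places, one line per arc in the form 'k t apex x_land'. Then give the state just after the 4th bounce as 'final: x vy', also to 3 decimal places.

Arc 1: start y=17.170, vy=17.590 → t=4.314, apex=32.640, x_land=32.528, impact vy=-25.550
  bounce: vy ← 0.9·25.550 = 22.995
Arc 2: start y=0.000, vy=22.995 → t=4.599, apex=26.439, x_land=67.204, impact vy=-22.995
  bounce: vy ← 0.9·22.995 = 20.696
Arc 3: start y=0.000, vy=20.696 → t=4.139, apex=21.415, x_land=98.413, impact vy=-20.696
  bounce: vy ← 0.9·20.696 = 18.626
Arc 4: start y=0.000, vy=18.626 → t=3.725, apex=17.346, x_land=126.501, impact vy=-18.626
  bounce: vy ← 0.9·18.626 = 16.763

1 4.314 32.640 32.528
2 4.599 26.439 67.204
3 4.139 21.415 98.413
4 3.725 17.346 126.501
final: 126.501 16.763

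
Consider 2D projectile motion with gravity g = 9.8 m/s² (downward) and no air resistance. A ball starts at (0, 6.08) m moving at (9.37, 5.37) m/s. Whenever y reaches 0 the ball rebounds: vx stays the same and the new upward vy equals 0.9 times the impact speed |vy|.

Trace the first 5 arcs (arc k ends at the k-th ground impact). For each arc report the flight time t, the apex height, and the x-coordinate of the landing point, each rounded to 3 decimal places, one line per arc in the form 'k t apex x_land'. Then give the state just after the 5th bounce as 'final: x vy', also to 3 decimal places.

Arc 1: start y=6.080, vy=5.370 → t=1.789, apex=7.551, x_land=16.766, impact vy=-12.166
  bounce: vy ← 0.9·12.166 = 10.949
Arc 2: start y=0.000, vy=10.949 → t=2.235, apex=6.117, x_land=37.704, impact vy=-10.949
  bounce: vy ← 0.9·10.949 = 9.854
Arc 3: start y=0.000, vy=9.854 → t=2.011, apex=4.954, x_land=56.547, impact vy=-9.854
  bounce: vy ← 0.9·9.854 = 8.869
Arc 4: start y=0.000, vy=8.869 → t=1.810, apex=4.013, x_land=73.507, impact vy=-8.869
  bounce: vy ← 0.9·8.869 = 7.982
Arc 5: start y=0.000, vy=7.982 → t=1.629, apex=3.251, x_land=88.770, impact vy=-7.982
  bounce: vy ← 0.9·7.982 = 7.184

1 1.789 7.551 16.766
2 2.235 6.117 37.704
3 2.011 4.954 56.547
4 1.810 4.013 73.507
5 1.629 3.251 88.770
final: 88.770 7.184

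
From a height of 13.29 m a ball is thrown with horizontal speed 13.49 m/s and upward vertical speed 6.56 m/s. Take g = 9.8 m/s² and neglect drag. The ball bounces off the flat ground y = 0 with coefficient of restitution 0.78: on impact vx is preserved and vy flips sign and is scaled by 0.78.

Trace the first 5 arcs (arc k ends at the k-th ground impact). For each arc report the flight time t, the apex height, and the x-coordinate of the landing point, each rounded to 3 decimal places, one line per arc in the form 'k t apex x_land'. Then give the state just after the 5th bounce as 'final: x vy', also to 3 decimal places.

1 2.447 15.486 33.012
2 2.773 9.421 70.423
3 2.163 5.732 99.604
4 1.687 3.487 122.365
5 1.316 2.122 140.118
final: 140.118 5.030

Arc 1: start y=13.290, vy=6.560 → t=2.447, apex=15.486, x_land=33.012, impact vy=-17.422
  bounce: vy ← 0.78·17.422 = 13.589
Arc 2: start y=0.000, vy=13.589 → t=2.773, apex=9.421, x_land=70.423, impact vy=-13.589
  bounce: vy ← 0.78·13.589 = 10.599
Arc 3: start y=0.000, vy=10.599 → t=2.163, apex=5.732, x_land=99.604, impact vy=-10.599
  bounce: vy ← 0.78·10.599 = 8.268
Arc 4: start y=0.000, vy=8.268 → t=1.687, apex=3.487, x_land=122.365, impact vy=-8.268
  bounce: vy ← 0.78·8.268 = 6.449
Arc 5: start y=0.000, vy=6.449 → t=1.316, apex=2.122, x_land=140.118, impact vy=-6.449
  bounce: vy ← 0.78·6.449 = 5.030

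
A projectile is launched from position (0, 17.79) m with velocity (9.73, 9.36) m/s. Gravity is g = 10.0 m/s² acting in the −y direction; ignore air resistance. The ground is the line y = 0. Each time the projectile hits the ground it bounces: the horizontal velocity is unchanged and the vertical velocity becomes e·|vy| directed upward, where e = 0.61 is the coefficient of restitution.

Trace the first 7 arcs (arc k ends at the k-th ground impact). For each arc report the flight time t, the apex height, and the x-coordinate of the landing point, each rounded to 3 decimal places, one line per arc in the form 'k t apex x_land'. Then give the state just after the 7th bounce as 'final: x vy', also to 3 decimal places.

1 3.042 22.170 29.596
2 2.569 8.250 54.592
3 1.567 3.070 69.840
4 0.956 1.142 79.141
5 0.583 0.425 84.815
6 0.356 0.158 88.276
7 0.217 0.059 90.387
final: 90.387 0.662

Arc 1: start y=17.790, vy=9.360 → t=3.042, apex=22.170, x_land=29.596, impact vy=-21.057
  bounce: vy ← 0.61·21.057 = 12.845
Arc 2: start y=0.000, vy=12.845 → t=2.569, apex=8.250, x_land=54.592, impact vy=-12.845
  bounce: vy ← 0.61·12.845 = 7.835
Arc 3: start y=0.000, vy=7.835 → t=1.567, apex=3.070, x_land=69.840, impact vy=-7.835
  bounce: vy ← 0.61·7.835 = 4.780
Arc 4: start y=0.000, vy=4.780 → t=0.956, apex=1.142, x_land=79.141, impact vy=-4.780
  bounce: vy ← 0.61·4.780 = 2.916
Arc 5: start y=0.000, vy=2.916 → t=0.583, apex=0.425, x_land=84.815, impact vy=-2.916
  bounce: vy ← 0.61·2.916 = 1.778
Arc 6: start y=0.000, vy=1.778 → t=0.356, apex=0.158, x_land=88.276, impact vy=-1.778
  bounce: vy ← 0.61·1.778 = 1.085
Arc 7: start y=0.000, vy=1.085 → t=0.217, apex=0.059, x_land=90.387, impact vy=-1.085
  bounce: vy ← 0.61·1.085 = 0.662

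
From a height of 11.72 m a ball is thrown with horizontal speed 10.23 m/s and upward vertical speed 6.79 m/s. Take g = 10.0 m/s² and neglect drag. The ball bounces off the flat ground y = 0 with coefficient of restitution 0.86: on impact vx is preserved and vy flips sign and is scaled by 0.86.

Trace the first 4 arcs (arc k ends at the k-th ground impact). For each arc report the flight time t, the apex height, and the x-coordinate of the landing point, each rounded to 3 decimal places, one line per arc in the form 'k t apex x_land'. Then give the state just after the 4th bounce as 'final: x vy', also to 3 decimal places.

1 2.354 14.025 24.080
2 2.881 10.373 53.549
3 2.477 7.672 78.893
4 2.131 5.674 100.689
final: 100.689 9.161

Arc 1: start y=11.720, vy=6.790 → t=2.354, apex=14.025, x_land=24.080, impact vy=-16.748
  bounce: vy ← 0.86·16.748 = 14.404
Arc 2: start y=0.000, vy=14.404 → t=2.881, apex=10.373, x_land=53.549, impact vy=-14.404
  bounce: vy ← 0.86·14.404 = 12.387
Arc 3: start y=0.000, vy=12.387 → t=2.477, apex=7.672, x_land=78.893, impact vy=-12.387
  bounce: vy ← 0.86·12.387 = 10.653
Arc 4: start y=0.000, vy=10.653 → t=2.131, apex=5.674, x_land=100.689, impact vy=-10.653
  bounce: vy ← 0.86·10.653 = 9.161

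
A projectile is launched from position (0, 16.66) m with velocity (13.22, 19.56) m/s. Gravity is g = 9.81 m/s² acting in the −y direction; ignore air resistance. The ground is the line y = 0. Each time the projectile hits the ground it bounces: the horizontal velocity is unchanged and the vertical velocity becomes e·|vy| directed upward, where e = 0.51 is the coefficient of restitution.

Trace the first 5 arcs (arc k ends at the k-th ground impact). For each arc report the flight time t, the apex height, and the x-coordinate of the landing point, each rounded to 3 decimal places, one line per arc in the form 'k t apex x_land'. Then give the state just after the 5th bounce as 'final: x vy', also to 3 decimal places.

Arc 1: start y=16.660, vy=19.560 → t=4.709, apex=36.160, x_land=62.254, impact vy=-26.636
  bounce: vy ← 0.51·26.636 = 13.584
Arc 2: start y=0.000, vy=13.584 → t=2.769, apex=9.405, x_land=98.866, impact vy=-13.584
  bounce: vy ← 0.51·13.584 = 6.928
Arc 3: start y=0.000, vy=6.928 → t=1.412, apex=2.446, x_land=117.538, impact vy=-6.928
  bounce: vy ← 0.51·6.928 = 3.533
Arc 4: start y=0.000, vy=3.533 → t=0.720, apex=0.636, x_land=127.061, impact vy=-3.533
  bounce: vy ← 0.51·3.533 = 1.802
Arc 5: start y=0.000, vy=1.802 → t=0.367, apex=0.165, x_land=131.918, impact vy=-1.802
  bounce: vy ← 0.51·1.802 = 0.919

1 4.709 36.160 62.254
2 2.769 9.405 98.866
3 1.412 2.446 117.538
4 0.720 0.636 127.061
5 0.367 0.165 131.918
final: 131.918 0.919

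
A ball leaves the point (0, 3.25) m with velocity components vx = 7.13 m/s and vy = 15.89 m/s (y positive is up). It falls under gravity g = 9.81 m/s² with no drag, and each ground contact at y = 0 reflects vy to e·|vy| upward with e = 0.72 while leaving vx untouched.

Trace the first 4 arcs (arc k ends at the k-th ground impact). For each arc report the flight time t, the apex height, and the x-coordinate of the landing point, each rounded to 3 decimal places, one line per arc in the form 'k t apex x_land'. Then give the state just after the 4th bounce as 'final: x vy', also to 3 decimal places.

1 3.433 16.119 24.474
2 2.610 8.356 43.087
3 1.880 4.332 56.488
4 1.353 2.246 66.136
final: 66.136 4.779

Arc 1: start y=3.250, vy=15.890 → t=3.433, apex=16.119, x_land=24.474, impact vy=-17.784
  bounce: vy ← 0.72·17.784 = 12.804
Arc 2: start y=0.000, vy=12.804 → t=2.610, apex=8.356, x_land=43.087, impact vy=-12.804
  bounce: vy ← 0.72·12.804 = 9.219
Arc 3: start y=0.000, vy=9.219 → t=1.880, apex=4.332, x_land=56.488, impact vy=-9.219
  bounce: vy ← 0.72·9.219 = 6.638
Arc 4: start y=0.000, vy=6.638 → t=1.353, apex=2.246, x_land=66.136, impact vy=-6.638
  bounce: vy ← 0.72·6.638 = 4.779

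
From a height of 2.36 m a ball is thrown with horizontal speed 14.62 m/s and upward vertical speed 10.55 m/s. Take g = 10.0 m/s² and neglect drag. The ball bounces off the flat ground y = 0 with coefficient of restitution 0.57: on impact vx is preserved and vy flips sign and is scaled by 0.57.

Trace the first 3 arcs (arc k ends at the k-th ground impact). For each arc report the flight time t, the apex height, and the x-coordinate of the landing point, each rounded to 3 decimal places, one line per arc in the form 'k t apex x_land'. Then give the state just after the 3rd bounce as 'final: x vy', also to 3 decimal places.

Arc 1: start y=2.360, vy=10.550 → t=2.314, apex=7.925, x_land=33.830, impact vy=-12.590
  bounce: vy ← 0.57·12.590 = 7.176
Arc 2: start y=0.000, vy=7.176 → t=1.435, apex=2.575, x_land=54.813, impact vy=-7.176
  bounce: vy ← 0.57·7.176 = 4.090
Arc 3: start y=0.000, vy=4.090 → t=0.818, apex=0.837, x_land=66.774, impact vy=-4.090
  bounce: vy ← 0.57·4.090 = 2.332

1 2.314 7.925 33.830
2 1.435 2.575 54.813
3 0.818 0.837 66.774
final: 66.774 2.332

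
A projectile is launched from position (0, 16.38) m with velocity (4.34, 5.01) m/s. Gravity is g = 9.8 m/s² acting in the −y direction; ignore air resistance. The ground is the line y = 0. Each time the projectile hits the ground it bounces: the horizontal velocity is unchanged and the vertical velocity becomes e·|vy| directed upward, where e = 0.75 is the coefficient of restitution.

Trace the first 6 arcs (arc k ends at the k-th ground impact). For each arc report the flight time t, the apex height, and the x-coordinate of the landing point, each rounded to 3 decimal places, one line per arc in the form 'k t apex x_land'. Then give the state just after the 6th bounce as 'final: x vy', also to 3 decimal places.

Arc 1: start y=16.380, vy=5.010 → t=2.410, apex=17.661, x_land=10.458, impact vy=-18.605
  bounce: vy ← 0.75·18.605 = 13.954
Arc 2: start y=0.000, vy=13.954 → t=2.848, apex=9.934, x_land=22.817, impact vy=-13.954
  bounce: vy ← 0.75·13.954 = 10.465
Arc 3: start y=0.000, vy=10.465 → t=2.136, apex=5.588, x_land=32.086, impact vy=-10.465
  bounce: vy ← 0.75·10.465 = 7.849
Arc 4: start y=0.000, vy=7.849 → t=1.602, apex=3.143, x_land=39.038, impact vy=-7.849
  bounce: vy ← 0.75·7.849 = 5.887
Arc 5: start y=0.000, vy=5.887 → t=1.201, apex=1.768, x_land=44.252, impact vy=-5.887
  bounce: vy ← 0.75·5.887 = 4.415
Arc 6: start y=0.000, vy=4.415 → t=0.901, apex=0.995, x_land=48.163, impact vy=-4.415
  bounce: vy ← 0.75·4.415 = 3.311

1 2.410 17.661 10.458
2 2.848 9.934 22.817
3 2.136 5.588 32.086
4 1.602 3.143 39.038
5 1.201 1.768 44.252
6 0.901 0.995 48.163
final: 48.163 3.311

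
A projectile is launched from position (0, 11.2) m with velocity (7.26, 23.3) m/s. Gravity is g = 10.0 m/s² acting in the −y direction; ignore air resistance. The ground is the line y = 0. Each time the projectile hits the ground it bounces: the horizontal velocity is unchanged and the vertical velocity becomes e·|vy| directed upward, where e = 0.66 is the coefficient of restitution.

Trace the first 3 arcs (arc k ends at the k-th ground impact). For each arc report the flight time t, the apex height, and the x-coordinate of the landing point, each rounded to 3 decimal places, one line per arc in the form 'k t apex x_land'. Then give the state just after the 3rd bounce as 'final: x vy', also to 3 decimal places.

1 5.099 38.344 37.021
2 3.655 16.703 63.559
3 2.413 7.276 81.075
final: 81.075 7.962

Arc 1: start y=11.200, vy=23.300 → t=5.099, apex=38.344, x_land=37.021, impact vy=-27.693
  bounce: vy ← 0.66·27.693 = 18.277
Arc 2: start y=0.000, vy=18.277 → t=3.655, apex=16.703, x_land=63.559, impact vy=-18.277
  bounce: vy ← 0.66·18.277 = 12.063
Arc 3: start y=0.000, vy=12.063 → t=2.413, apex=7.276, x_land=81.075, impact vy=-12.063
  bounce: vy ← 0.66·12.063 = 7.962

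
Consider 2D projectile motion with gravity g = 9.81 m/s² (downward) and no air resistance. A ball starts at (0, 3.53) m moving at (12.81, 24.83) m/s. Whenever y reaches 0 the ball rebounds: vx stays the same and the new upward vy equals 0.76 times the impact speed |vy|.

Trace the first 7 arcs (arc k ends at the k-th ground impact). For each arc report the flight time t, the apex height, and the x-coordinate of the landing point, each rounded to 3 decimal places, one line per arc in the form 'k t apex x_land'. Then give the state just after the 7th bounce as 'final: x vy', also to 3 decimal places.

1 5.201 34.953 66.619
2 4.058 20.189 118.597
3 3.084 11.661 158.100
4 2.344 6.736 188.123
5 1.781 3.890 210.940
6 1.354 2.247 228.281
7 1.029 1.298 241.460
final: 241.460 3.835

Arc 1: start y=3.530, vy=24.830 → t=5.201, apex=34.953, x_land=66.619, impact vy=-26.188
  bounce: vy ← 0.76·26.188 = 19.903
Arc 2: start y=0.000, vy=19.903 → t=4.058, apex=20.189, x_land=118.597, impact vy=-19.903
  bounce: vy ← 0.76·19.903 = 15.126
Arc 3: start y=0.000, vy=15.126 → t=3.084, apex=11.661, x_land=158.100, impact vy=-15.126
  bounce: vy ← 0.76·15.126 = 11.496
Arc 4: start y=0.000, vy=11.496 → t=2.344, apex=6.736, x_land=188.123, impact vy=-11.496
  bounce: vy ← 0.76·11.496 = 8.737
Arc 5: start y=0.000, vy=8.737 → t=1.781, apex=3.890, x_land=210.940, impact vy=-8.737
  bounce: vy ← 0.76·8.737 = 6.640
Arc 6: start y=0.000, vy=6.640 → t=1.354, apex=2.247, x_land=228.281, impact vy=-6.640
  bounce: vy ← 0.76·6.640 = 5.046
Arc 7: start y=0.000, vy=5.046 → t=1.029, apex=1.298, x_land=241.460, impact vy=-5.046
  bounce: vy ← 0.76·5.046 = 3.835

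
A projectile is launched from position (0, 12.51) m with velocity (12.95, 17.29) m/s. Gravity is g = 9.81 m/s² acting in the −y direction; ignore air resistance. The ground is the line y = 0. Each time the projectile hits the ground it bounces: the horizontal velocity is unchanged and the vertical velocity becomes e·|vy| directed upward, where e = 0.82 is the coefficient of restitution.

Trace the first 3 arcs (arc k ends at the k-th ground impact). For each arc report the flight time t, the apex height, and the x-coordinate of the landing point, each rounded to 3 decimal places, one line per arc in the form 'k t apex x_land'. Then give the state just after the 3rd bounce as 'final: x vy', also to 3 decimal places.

Arc 1: start y=12.510, vy=17.290 → t=4.141, apex=27.747, x_land=53.625, impact vy=-23.332
  bounce: vy ← 0.82·23.332 = 19.132
Arc 2: start y=0.000, vy=19.132 → t=3.901, apex=18.657, x_land=104.137, impact vy=-19.132
  bounce: vy ← 0.82·19.132 = 15.689
Arc 3: start y=0.000, vy=15.689 → t=3.198, apex=12.545, x_land=145.558, impact vy=-15.689
  bounce: vy ← 0.82·15.689 = 12.865

1 4.141 27.747 53.625
2 3.901 18.657 104.137
3 3.198 12.545 145.558
final: 145.558 12.865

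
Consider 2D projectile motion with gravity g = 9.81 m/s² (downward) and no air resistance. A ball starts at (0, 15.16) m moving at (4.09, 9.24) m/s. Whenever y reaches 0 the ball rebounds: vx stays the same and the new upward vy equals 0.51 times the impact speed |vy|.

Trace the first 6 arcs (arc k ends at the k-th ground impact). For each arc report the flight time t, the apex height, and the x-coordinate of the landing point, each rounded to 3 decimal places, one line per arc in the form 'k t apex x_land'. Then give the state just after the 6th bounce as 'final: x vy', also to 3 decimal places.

1 2.936 19.512 12.010
2 2.034 5.075 20.330
3 1.038 1.320 24.574
4 0.529 0.343 26.738
5 0.270 0.089 27.842
6 0.138 0.023 28.404
final: 28.404 0.344

Arc 1: start y=15.160, vy=9.240 → t=2.936, apex=19.512, x_land=12.010, impact vy=-19.566
  bounce: vy ← 0.51·19.566 = 9.979
Arc 2: start y=0.000, vy=9.979 → t=2.034, apex=5.075, x_land=20.330, impact vy=-9.979
  bounce: vy ← 0.51·9.979 = 5.089
Arc 3: start y=0.000, vy=5.089 → t=1.038, apex=1.320, x_land=24.574, impact vy=-5.089
  bounce: vy ← 0.51·5.089 = 2.595
Arc 4: start y=0.000, vy=2.595 → t=0.529, apex=0.343, x_land=26.738, impact vy=-2.595
  bounce: vy ← 0.51·2.595 = 1.324
Arc 5: start y=0.000, vy=1.324 → t=0.270, apex=0.089, x_land=27.842, impact vy=-1.324
  bounce: vy ← 0.51·1.324 = 0.675
Arc 6: start y=0.000, vy=0.675 → t=0.138, apex=0.023, x_land=28.404, impact vy=-0.675
  bounce: vy ← 0.51·0.675 = 0.344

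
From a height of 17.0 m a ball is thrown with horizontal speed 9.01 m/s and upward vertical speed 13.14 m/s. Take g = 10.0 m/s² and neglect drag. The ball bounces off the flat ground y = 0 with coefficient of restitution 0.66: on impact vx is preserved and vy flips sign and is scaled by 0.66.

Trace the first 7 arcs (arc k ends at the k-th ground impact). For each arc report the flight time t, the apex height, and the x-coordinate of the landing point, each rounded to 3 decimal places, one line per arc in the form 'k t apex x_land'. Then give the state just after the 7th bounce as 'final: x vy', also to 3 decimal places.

Arc 1: start y=17.000, vy=13.140 → t=3.578, apex=25.633, x_land=32.240, impact vy=-22.642
  bounce: vy ← 0.66·22.642 = 14.944
Arc 2: start y=0.000, vy=14.944 → t=2.989, apex=11.166, x_land=59.168, impact vy=-14.944
  bounce: vy ← 0.66·14.944 = 9.863
Arc 3: start y=0.000, vy=9.863 → t=1.973, apex=4.864, x_land=76.941, impact vy=-9.863
  bounce: vy ← 0.66·9.863 = 6.509
Arc 4: start y=0.000, vy=6.509 → t=1.302, apex=2.119, x_land=88.671, impact vy=-6.509
  bounce: vy ← 0.66·6.509 = 4.296
Arc 5: start y=0.000, vy=4.296 → t=0.859, apex=0.923, x_land=96.413, impact vy=-4.296
  bounce: vy ← 0.66·4.296 = 2.836
Arc 6: start y=0.000, vy=2.836 → t=0.567, apex=0.402, x_land=101.523, impact vy=-2.836
  bounce: vy ← 0.66·2.836 = 1.871
Arc 7: start y=0.000, vy=1.871 → t=0.374, apex=0.175, x_land=104.895, impact vy=-1.871
  bounce: vy ← 0.66·1.871 = 1.235

1 3.578 25.633 32.240
2 2.989 11.166 59.168
3 1.973 4.864 76.941
4 1.302 2.119 88.671
5 0.859 0.923 96.413
6 0.567 0.402 101.523
7 0.374 0.175 104.895
final: 104.895 1.235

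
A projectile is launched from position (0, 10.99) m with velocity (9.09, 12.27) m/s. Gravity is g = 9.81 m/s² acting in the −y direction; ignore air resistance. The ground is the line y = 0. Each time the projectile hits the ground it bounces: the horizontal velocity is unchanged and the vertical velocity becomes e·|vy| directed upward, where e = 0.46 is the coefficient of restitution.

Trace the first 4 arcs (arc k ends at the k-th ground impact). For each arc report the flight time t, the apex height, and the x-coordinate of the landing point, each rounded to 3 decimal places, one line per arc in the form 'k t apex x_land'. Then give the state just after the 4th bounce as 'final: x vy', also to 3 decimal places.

Arc 1: start y=10.990, vy=12.270 → t=3.201, apex=18.663, x_land=29.101, impact vy=-19.136
  bounce: vy ← 0.46·19.136 = 8.802
Arc 2: start y=0.000, vy=8.802 → t=1.795, apex=3.949, x_land=45.414, impact vy=-8.802
  bounce: vy ← 0.46·8.802 = 4.049
Arc 3: start y=0.000, vy=4.049 → t=0.826, apex=0.836, x_land=52.917, impact vy=-4.049
  bounce: vy ← 0.46·4.049 = 1.863
Arc 4: start y=0.000, vy=1.863 → t=0.380, apex=0.177, x_land=56.369, impact vy=-1.863
  bounce: vy ← 0.46·1.863 = 0.857

1 3.201 18.663 29.101
2 1.795 3.949 45.414
3 0.826 0.836 52.917
4 0.380 0.177 56.369
final: 56.369 0.857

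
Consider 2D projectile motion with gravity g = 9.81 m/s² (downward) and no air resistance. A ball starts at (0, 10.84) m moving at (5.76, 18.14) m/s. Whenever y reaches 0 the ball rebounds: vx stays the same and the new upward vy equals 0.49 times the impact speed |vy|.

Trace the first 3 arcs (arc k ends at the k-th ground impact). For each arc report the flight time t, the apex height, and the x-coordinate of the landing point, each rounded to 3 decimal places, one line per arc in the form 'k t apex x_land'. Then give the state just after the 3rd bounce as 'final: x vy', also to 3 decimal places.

Arc 1: start y=10.840, vy=18.140 → t=4.222, apex=27.612, x_land=24.317, impact vy=-23.275
  bounce: vy ← 0.49·23.275 = 11.405
Arc 2: start y=0.000, vy=11.405 → t=2.325, apex=6.630, x_land=37.710, impact vy=-11.405
  bounce: vy ← 0.49·11.405 = 5.588
Arc 3: start y=0.000, vy=5.588 → t=1.139, apex=1.592, x_land=44.273, impact vy=-5.588
  bounce: vy ← 0.49·5.588 = 2.738

1 4.222 27.612 24.317
2 2.325 6.630 37.710
3 1.139 1.592 44.273
final: 44.273 2.738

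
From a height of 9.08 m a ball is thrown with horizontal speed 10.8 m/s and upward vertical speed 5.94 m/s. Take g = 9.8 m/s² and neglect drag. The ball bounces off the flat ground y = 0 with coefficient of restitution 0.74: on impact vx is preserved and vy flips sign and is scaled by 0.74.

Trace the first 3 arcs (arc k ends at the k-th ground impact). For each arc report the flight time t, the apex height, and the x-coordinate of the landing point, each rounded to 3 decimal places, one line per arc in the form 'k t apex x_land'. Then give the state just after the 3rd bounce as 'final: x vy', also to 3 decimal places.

1 2.096 10.880 22.639
2 2.205 5.958 46.457
3 1.632 3.263 64.083
final: 64.083 5.918

Arc 1: start y=9.080, vy=5.940 → t=2.096, apex=10.880, x_land=22.639, impact vy=-14.603
  bounce: vy ← 0.74·14.603 = 10.806
Arc 2: start y=0.000, vy=10.806 → t=2.205, apex=5.958, x_land=46.457, impact vy=-10.806
  bounce: vy ← 0.74·10.806 = 7.997
Arc 3: start y=0.000, vy=7.997 → t=1.632, apex=3.263, x_land=64.083, impact vy=-7.997
  bounce: vy ← 0.74·7.997 = 5.918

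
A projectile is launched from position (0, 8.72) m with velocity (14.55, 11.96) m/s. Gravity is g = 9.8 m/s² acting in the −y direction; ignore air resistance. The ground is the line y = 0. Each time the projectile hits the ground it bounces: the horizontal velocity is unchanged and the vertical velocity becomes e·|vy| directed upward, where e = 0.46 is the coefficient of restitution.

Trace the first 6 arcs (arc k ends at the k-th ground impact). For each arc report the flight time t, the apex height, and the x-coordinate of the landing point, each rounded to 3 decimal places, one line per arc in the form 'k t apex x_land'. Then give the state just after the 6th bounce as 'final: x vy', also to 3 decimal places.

1 3.028 16.018 44.064
2 1.663 3.389 68.266
3 0.765 0.717 79.399
4 0.352 0.152 84.520
5 0.162 0.032 86.876
6 0.074 0.007 87.960
final: 87.960 0.168

Arc 1: start y=8.720, vy=11.960 → t=3.028, apex=16.018, x_land=44.064, impact vy=-17.719
  bounce: vy ← 0.46·17.719 = 8.151
Arc 2: start y=0.000, vy=8.151 → t=1.663, apex=3.389, x_land=68.266, impact vy=-8.151
  bounce: vy ← 0.46·8.151 = 3.749
Arc 3: start y=0.000, vy=3.749 → t=0.765, apex=0.717, x_land=79.399, impact vy=-3.749
  bounce: vy ← 0.46·3.749 = 1.725
Arc 4: start y=0.000, vy=1.725 → t=0.352, apex=0.152, x_land=84.520, impact vy=-1.725
  bounce: vy ← 0.46·1.725 = 0.793
Arc 5: start y=0.000, vy=0.793 → t=0.162, apex=0.032, x_land=86.876, impact vy=-0.793
  bounce: vy ← 0.46·0.793 = 0.365
Arc 6: start y=0.000, vy=0.365 → t=0.074, apex=0.007, x_land=87.960, impact vy=-0.365
  bounce: vy ← 0.46·0.365 = 0.168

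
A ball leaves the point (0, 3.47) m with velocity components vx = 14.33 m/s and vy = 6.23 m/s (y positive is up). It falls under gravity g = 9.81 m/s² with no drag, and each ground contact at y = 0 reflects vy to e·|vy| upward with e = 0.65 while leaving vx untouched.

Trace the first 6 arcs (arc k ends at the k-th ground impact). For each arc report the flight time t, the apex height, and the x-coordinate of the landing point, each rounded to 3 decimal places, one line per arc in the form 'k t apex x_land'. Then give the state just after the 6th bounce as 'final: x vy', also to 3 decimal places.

Arc 1: start y=3.470, vy=6.230 → t=1.689, apex=5.448, x_land=24.203, impact vy=-10.339
  bounce: vy ← 0.65·10.339 = 6.720
Arc 2: start y=0.000, vy=6.720 → t=1.370, apex=2.302, x_land=43.837, impact vy=-6.720
  bounce: vy ← 0.65·6.720 = 4.368
Arc 3: start y=0.000, vy=4.368 → t=0.891, apex=0.973, x_land=56.598, impact vy=-4.368
  bounce: vy ← 0.65·4.368 = 2.839
Arc 4: start y=0.000, vy=2.839 → t=0.579, apex=0.411, x_land=64.894, impact vy=-2.839
  bounce: vy ← 0.65·2.839 = 1.846
Arc 5: start y=0.000, vy=1.846 → t=0.376, apex=0.174, x_land=70.285, impact vy=-1.846
  bounce: vy ← 0.65·1.846 = 1.200
Arc 6: start y=0.000, vy=1.200 → t=0.245, apex=0.073, x_land=73.790, impact vy=-1.200
  bounce: vy ← 0.65·1.200 = 0.780

1 1.689 5.448 24.203
2 1.370 2.302 43.837
3 0.891 0.973 56.598
4 0.579 0.411 64.894
5 0.376 0.174 70.285
6 0.245 0.073 73.790
final: 73.790 0.780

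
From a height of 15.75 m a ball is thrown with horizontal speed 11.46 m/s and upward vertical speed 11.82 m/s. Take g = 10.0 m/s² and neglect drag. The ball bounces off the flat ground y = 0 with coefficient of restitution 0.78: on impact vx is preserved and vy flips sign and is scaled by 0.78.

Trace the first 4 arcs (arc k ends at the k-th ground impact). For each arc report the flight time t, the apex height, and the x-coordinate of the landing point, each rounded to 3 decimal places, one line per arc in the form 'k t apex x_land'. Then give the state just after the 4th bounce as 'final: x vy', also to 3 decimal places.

Arc 1: start y=15.750, vy=11.820 → t=3.314, apex=22.736, x_land=37.983, impact vy=-21.324
  bounce: vy ← 0.78·21.324 = 16.633
Arc 2: start y=0.000, vy=16.633 → t=3.327, apex=13.832, x_land=76.105, impact vy=-16.633
  bounce: vy ← 0.78·16.633 = 12.974
Arc 3: start y=0.000, vy=12.974 → t=2.595, apex=8.416, x_land=105.840, impact vy=-12.974
  bounce: vy ← 0.78·12.974 = 10.119
Arc 4: start y=0.000, vy=10.119 → t=2.024, apex=5.120, x_land=129.034, impact vy=-10.119
  bounce: vy ← 0.78·10.119 = 7.893

1 3.314 22.736 37.983
2 3.327 13.832 76.105
3 2.595 8.416 105.840
4 2.024 5.120 129.034
final: 129.034 7.893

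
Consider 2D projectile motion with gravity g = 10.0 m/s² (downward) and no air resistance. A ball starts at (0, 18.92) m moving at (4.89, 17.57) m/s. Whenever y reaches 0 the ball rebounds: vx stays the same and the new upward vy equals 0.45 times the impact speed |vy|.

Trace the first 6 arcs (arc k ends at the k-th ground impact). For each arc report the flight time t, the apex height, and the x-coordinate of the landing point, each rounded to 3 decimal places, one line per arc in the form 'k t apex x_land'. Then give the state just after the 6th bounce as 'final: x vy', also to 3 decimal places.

1 4.378 34.355 21.410
2 2.359 6.957 32.946
3 1.062 1.409 38.137
4 0.478 0.285 40.473
5 0.215 0.058 41.525
6 0.097 0.012 41.998
final: 41.998 0.218

Arc 1: start y=18.920, vy=17.570 → t=4.378, apex=34.355, x_land=21.410, impact vy=-26.213
  bounce: vy ← 0.45·26.213 = 11.796
Arc 2: start y=0.000, vy=11.796 → t=2.359, apex=6.957, x_land=32.946, impact vy=-11.796
  bounce: vy ← 0.45·11.796 = 5.308
Arc 3: start y=0.000, vy=5.308 → t=1.062, apex=1.409, x_land=38.137, impact vy=-5.308
  bounce: vy ← 0.45·5.308 = 2.389
Arc 4: start y=0.000, vy=2.389 → t=0.478, apex=0.285, x_land=40.473, impact vy=-2.389
  bounce: vy ← 0.45·2.389 = 1.075
Arc 5: start y=0.000, vy=1.075 → t=0.215, apex=0.058, x_land=41.525, impact vy=-1.075
  bounce: vy ← 0.45·1.075 = 0.484
Arc 6: start y=0.000, vy=0.484 → t=0.097, apex=0.012, x_land=41.998, impact vy=-0.484
  bounce: vy ← 0.45·0.484 = 0.218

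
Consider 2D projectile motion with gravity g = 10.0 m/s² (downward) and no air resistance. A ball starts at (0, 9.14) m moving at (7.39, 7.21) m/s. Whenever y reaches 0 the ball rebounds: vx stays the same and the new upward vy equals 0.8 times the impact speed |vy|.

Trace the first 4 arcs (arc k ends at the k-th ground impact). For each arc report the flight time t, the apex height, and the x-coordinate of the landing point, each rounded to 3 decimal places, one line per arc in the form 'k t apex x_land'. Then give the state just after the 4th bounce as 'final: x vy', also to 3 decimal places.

1 2.253 11.739 16.652
2 2.452 7.513 34.769
3 1.961 4.808 49.263
4 1.569 3.077 60.858
final: 60.858 6.276

Arc 1: start y=9.140, vy=7.210 → t=2.253, apex=11.739, x_land=16.652, impact vy=-15.323
  bounce: vy ← 0.8·15.323 = 12.258
Arc 2: start y=0.000, vy=12.258 → t=2.452, apex=7.513, x_land=34.769, impact vy=-12.258
  bounce: vy ← 0.8·12.258 = 9.807
Arc 3: start y=0.000, vy=9.807 → t=1.961, apex=4.808, x_land=49.263, impact vy=-9.807
  bounce: vy ← 0.8·9.807 = 7.845
Arc 4: start y=0.000, vy=7.845 → t=1.569, apex=3.077, x_land=60.858, impact vy=-7.845
  bounce: vy ← 0.8·7.845 = 6.276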